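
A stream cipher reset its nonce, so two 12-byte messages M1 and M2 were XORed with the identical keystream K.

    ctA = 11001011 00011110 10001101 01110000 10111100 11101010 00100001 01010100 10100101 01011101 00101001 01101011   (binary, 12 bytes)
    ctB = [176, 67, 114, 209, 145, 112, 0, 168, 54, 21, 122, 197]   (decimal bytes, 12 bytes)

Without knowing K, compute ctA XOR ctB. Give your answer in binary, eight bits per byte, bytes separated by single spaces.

01111011 01011101 11111111 10100001 00101101 10011010 00100001 11111100 10010011 01001000 01010011 10101110

ctA ⊕ ctB = (M1 ⊕ K) ⊕ (M2 ⊕ K) = M1 ⊕ M2 — the shared key cancels under XOR.
cb XOR b0 = 7b
1e XOR 43 = 5d
8d XOR 72 = ff
70 XOR d1 = a1
bc XOR 91 = 2d
ea XOR 70 = 9a
21 XOR 00 = 21
54 XOR a8 = fc
a5 XOR 36 = 93
5d XOR 15 = 48
29 XOR 7a = 53
6b XOR c5 = ae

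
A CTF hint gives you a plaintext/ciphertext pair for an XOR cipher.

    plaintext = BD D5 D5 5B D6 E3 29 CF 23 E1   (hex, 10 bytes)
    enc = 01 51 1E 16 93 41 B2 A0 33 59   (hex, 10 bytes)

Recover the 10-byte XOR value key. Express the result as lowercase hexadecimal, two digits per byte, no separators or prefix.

bc84cb4d45a29b6f10b8

Since enc = plaintext ⊕ key, XORing both sides with plaintext gives key = plaintext ⊕ enc.
bd xor 01 = bc
d5 xor 51 = 84
d5 xor 1e = cb
5b xor 16 = 4d
d6 xor 93 = 45
e3 xor 41 = a2
29 xor b2 = 9b
cf xor a0 = 6f
23 xor 33 = 10
e1 xor 59 = b8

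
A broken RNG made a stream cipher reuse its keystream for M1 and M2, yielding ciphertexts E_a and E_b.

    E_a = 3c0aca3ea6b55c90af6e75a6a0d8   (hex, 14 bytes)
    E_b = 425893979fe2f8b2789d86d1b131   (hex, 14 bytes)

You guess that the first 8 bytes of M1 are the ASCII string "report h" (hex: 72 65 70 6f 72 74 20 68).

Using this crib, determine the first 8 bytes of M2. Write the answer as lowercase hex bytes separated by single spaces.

0c 37 29 c6 4b 23 84 4a

First, E_a ⊕ E_b = (M1 ⊕ K) ⊕ (M2 ⊕ K) = M1 ⊕ M2, so the key drops out. Then M2 = (M1 ⊕ M2) ⊕ M1 over the first 8 bytes.
byte 0: (3c xor 42) xor 72 = 7e xor 72 = 0c
byte 1: (0a xor 58) xor 65 = 52 xor 65 = 37
byte 2: (ca xor 93) xor 70 = 59 xor 70 = 29
byte 3: (3e xor 97) xor 6f = a9 xor 6f = c6
byte 4: (a6 xor 9f) xor 72 = 39 xor 72 = 4b
byte 5: (b5 xor e2) xor 74 = 57 xor 74 = 23
byte 6: (5c xor f8) xor 20 = a4 xor 20 = 84
byte 7: (90 xor b2) xor 68 = 22 xor 68 = 4a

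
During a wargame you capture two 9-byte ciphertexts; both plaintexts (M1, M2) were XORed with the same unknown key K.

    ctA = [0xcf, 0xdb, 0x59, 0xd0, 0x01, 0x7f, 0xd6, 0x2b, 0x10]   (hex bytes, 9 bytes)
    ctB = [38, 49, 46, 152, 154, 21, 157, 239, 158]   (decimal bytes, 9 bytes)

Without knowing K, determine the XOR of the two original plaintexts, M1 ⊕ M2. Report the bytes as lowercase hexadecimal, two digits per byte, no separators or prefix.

e9ea77489b6a4bc48e

ctA ⊕ ctB = (M1 ⊕ K) ⊕ (M2 ⊕ K) = M1 ⊕ M2 — the shared key cancels under XOR.
11001111 ^ 00100110 = 11101001
11011011 ^ 00110001 = 11101010
01011001 ^ 00101110 = 01110111
11010000 ^ 10011000 = 01001000
00000001 ^ 10011010 = 10011011
01111111 ^ 00010101 = 01101010
11010110 ^ 10011101 = 01001011
00101011 ^ 11101111 = 11000100
00010000 ^ 10011110 = 10001110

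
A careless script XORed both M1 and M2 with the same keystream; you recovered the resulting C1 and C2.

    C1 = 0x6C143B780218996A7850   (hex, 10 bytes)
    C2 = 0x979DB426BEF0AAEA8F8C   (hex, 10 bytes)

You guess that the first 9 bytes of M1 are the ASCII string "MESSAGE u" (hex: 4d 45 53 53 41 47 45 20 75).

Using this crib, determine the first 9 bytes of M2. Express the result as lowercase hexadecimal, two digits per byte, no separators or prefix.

b6ccdc0dfdaf76a082

First, C1 ⊕ C2 = (M1 ⊕ K) ⊕ (M2 ⊕ K) = M1 ⊕ M2, so the key drops out. Then M2 = (M1 ⊕ M2) ⊕ M1 over the first 9 bytes.
byte 0: (6c xor 97) xor 4d = fb xor 4d = b6
byte 1: (14 xor 9d) xor 45 = 89 xor 45 = cc
byte 2: (3b xor b4) xor 53 = 8f xor 53 = dc
byte 3: (78 xor 26) xor 53 = 5e xor 53 = 0d
byte 4: (02 xor be) xor 41 = bc xor 41 = fd
byte 5: (18 xor f0) xor 47 = e8 xor 47 = af
byte 6: (99 xor aa) xor 45 = 33 xor 45 = 76
byte 7: (6a xor ea) xor 20 = 80 xor 20 = a0
byte 8: (78 xor 8f) xor 75 = f7 xor 75 = 82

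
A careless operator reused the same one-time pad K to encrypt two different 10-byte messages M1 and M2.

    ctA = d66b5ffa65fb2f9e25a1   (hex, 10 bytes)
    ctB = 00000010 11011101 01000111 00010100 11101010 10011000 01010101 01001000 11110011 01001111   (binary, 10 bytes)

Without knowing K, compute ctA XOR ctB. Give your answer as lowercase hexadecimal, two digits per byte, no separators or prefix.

ctA ⊕ ctB = (M1 ⊕ K) ⊕ (M2 ⊕ K) = M1 ⊕ M2 — the shared key cancels under XOR.
d6 XOR 02 = d4
6b XOR dd = b6
5f XOR 47 = 18
fa XOR 14 = ee
65 XOR ea = 8f
fb XOR 98 = 63
2f XOR 55 = 7a
9e XOR 48 = d6
25 XOR f3 = d6
a1 XOR 4f = ee

d4b618ee8f637ad6d6ee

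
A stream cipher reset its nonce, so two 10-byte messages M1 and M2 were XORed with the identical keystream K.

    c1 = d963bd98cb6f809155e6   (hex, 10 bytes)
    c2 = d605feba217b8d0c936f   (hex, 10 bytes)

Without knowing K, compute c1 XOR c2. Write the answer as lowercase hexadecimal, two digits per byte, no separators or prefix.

0f664322ea140d9dc689

c1 ⊕ c2 = (M1 ⊕ K) ⊕ (M2 ⊕ K) = M1 ⊕ M2 — the shared key cancels under XOR.
d9 ⊕ d6 = 0f
63 ⊕ 05 = 66
bd ⊕ fe = 43
98 ⊕ ba = 22
cb ⊕ 21 = ea
6f ⊕ 7b = 14
80 ⊕ 8d = 0d
91 ⊕ 0c = 9d
55 ⊕ 93 = c6
e6 ⊕ 6f = 89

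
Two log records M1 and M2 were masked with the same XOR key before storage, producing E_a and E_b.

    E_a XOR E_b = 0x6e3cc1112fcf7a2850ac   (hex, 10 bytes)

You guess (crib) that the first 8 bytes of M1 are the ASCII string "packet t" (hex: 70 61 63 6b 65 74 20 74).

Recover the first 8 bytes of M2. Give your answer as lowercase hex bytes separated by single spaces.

Since E_a ⊕ E_b = M1 ⊕ M2, XORing with the guessed M1 bytes yields the corresponding M2 bytes: M2 = (E_a ⊕ E_b) ⊕ M1.
byte 0: 6e xor 70 = 1e
byte 1: 3c xor 61 = 5d
byte 2: c1 xor 63 = a2
byte 3: 11 xor 6b = 7a
byte 4: 2f xor 65 = 4a
byte 5: cf xor 74 = bb
byte 6: 7a xor 20 = 5a
byte 7: 28 xor 74 = 5c

1e 5d a2 7a 4a bb 5a 5c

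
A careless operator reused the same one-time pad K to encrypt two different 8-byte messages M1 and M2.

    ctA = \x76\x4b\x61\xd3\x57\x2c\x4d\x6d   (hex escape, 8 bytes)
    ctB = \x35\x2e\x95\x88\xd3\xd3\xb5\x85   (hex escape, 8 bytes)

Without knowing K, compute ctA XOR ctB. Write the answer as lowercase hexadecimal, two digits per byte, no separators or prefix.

4365f45b84fff8e8

ctA ⊕ ctB = (M1 ⊕ K) ⊕ (M2 ⊕ K) = M1 ⊕ M2 — the shared key cancels under XOR.
76 ⊕ 35 = 43
4b ⊕ 2e = 65
61 ⊕ 95 = f4
d3 ⊕ 88 = 5b
57 ⊕ d3 = 84
2c ⊕ d3 = ff
4d ⊕ b5 = f8
6d ⊕ 85 = e8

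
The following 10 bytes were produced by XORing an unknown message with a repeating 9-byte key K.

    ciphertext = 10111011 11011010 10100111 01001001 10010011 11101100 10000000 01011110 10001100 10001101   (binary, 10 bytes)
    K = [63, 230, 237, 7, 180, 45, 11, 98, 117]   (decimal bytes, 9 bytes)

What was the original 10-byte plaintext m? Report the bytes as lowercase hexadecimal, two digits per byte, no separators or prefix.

843c4a4e27c18b3cf9b2

The 9-byte key repeats, so the effective keystream is 3f e6 ed 07 b4 2d 0b 62 75 3f.
byte 0: bb ^ 3f = 84
byte 1: da ^ e6 = 3c
byte 2: a7 ^ ed = 4a
byte 3: 49 ^ 07 = 4e
byte 4: 93 ^ b4 = 27
byte 5: ec ^ 2d = c1
byte 6: 80 ^ 0b = 8b
byte 7: 5e ^ 62 = 3c
byte 8: 8c ^ 75 = f9
byte 9: 8d ^ 3f = b2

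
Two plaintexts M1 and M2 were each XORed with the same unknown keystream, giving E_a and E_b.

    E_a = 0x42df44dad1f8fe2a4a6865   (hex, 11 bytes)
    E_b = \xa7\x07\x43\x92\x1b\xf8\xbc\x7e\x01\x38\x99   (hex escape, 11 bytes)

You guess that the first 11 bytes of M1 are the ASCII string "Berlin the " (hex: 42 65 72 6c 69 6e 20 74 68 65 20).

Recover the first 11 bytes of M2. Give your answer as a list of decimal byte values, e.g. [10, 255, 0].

First, E_a ⊕ E_b = (M1 ⊕ K) ⊕ (M2 ⊕ K) = M1 ⊕ M2, so the key drops out. Then M2 = (M1 ⊕ M2) ⊕ M1 over the first 11 bytes.
byte 0: (42 ^ a7) ^ 42 = e5 ^ 42 = a7
byte 1: (df ^ 07) ^ 65 = d8 ^ 65 = bd
byte 2: (44 ^ 43) ^ 72 = 07 ^ 72 = 75
byte 3: (da ^ 92) ^ 6c = 48 ^ 6c = 24
byte 4: (d1 ^ 1b) ^ 69 = ca ^ 69 = a3
byte 5: (f8 ^ f8) ^ 6e = 00 ^ 6e = 6e
byte 6: (fe ^ bc) ^ 20 = 42 ^ 20 = 62
byte 7: (2a ^ 7e) ^ 74 = 54 ^ 74 = 20
byte 8: (4a ^ 01) ^ 68 = 4b ^ 68 = 23
byte 9: (68 ^ 38) ^ 65 = 50 ^ 65 = 35
byte 10: (65 ^ 99) ^ 20 = fc ^ 20 = dc

[167, 189, 117, 36, 163, 110, 98, 32, 35, 53, 220]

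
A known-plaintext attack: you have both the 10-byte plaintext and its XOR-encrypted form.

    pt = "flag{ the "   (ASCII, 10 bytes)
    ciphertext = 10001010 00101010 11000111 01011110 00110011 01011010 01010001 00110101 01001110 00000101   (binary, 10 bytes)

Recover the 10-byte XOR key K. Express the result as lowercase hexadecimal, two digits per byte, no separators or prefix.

ec46a639487a255d2b25

Since ciphertext = pt ⊕ K, XORing both sides with pt gives K = pt ⊕ ciphertext.
102 xor 138 = 236
108 xor  42 =  70
 97 xor 199 = 166
103 xor  94 =  57
123 xor  51 =  72
 32 xor  90 = 122
116 xor  81 =  37
104 xor  53 =  93
101 xor  78 =  43
 32 xor   5 =  37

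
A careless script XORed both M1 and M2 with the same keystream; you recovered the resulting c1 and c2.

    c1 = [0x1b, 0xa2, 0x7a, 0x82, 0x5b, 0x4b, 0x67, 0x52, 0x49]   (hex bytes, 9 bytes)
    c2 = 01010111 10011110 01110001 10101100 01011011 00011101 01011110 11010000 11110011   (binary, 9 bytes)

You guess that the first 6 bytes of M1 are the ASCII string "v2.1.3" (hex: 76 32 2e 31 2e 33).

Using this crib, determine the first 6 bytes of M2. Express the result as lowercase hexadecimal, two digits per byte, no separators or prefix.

3a0e251f2e65

First, c1 ⊕ c2 = (M1 ⊕ K) ⊕ (M2 ⊕ K) = M1 ⊕ M2, so the key drops out. Then M2 = (M1 ⊕ M2) ⊕ M1 over the first 6 bytes.
byte 0: (1b ⊕ 57) ⊕ 76 = 4c ⊕ 76 = 3a
byte 1: (a2 ⊕ 9e) ⊕ 32 = 3c ⊕ 32 = 0e
byte 2: (7a ⊕ 71) ⊕ 2e = 0b ⊕ 2e = 25
byte 3: (82 ⊕ ac) ⊕ 31 = 2e ⊕ 31 = 1f
byte 4: (5b ⊕ 5b) ⊕ 2e = 00 ⊕ 2e = 2e
byte 5: (4b ⊕ 1d) ⊕ 33 = 56 ⊕ 33 = 65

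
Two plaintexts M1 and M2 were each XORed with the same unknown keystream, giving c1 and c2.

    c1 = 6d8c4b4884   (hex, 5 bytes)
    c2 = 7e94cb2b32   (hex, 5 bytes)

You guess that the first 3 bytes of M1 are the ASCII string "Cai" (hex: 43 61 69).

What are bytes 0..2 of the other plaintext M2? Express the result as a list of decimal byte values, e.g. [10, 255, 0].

First, c1 ⊕ c2 = (M1 ⊕ K) ⊕ (M2 ⊕ K) = M1 ⊕ M2, so the key drops out. Then M2 = (M1 ⊕ M2) ⊕ M1 over the first 3 bytes.
byte 0: (6d XOR 7e) XOR 43 = 13 XOR 43 = 50
byte 1: (8c XOR 94) XOR 61 = 18 XOR 61 = 79
byte 2: (4b XOR cb) XOR 69 = 80 XOR 69 = e9

[80, 121, 233]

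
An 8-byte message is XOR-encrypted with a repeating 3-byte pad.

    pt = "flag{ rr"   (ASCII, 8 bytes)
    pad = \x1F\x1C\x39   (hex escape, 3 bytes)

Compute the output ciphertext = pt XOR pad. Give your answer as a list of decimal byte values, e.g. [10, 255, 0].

The 3-byte key repeats, so the effective keystream is 1f 1c 39 1f 1c 39 1f 1c.
byte 0: 102 XOR  31 = 121
byte 1: 108 XOR  28 = 112
byte 2:  97 XOR  57 =  88
byte 3: 103 XOR  31 = 120
byte 4: 123 XOR  28 = 103
byte 5:  32 XOR  57 =  25
byte 6: 114 XOR  31 = 109
byte 7: 114 XOR  28 = 110

[121, 112, 88, 120, 103, 25, 109, 110]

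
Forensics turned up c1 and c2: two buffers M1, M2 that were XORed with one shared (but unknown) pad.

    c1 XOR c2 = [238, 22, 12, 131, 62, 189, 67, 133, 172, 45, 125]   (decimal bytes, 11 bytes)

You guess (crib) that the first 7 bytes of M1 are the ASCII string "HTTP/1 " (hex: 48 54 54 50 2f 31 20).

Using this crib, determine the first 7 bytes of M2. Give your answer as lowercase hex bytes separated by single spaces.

Since c1 ⊕ c2 = M1 ⊕ M2, XORing with the guessed M1 bytes yields the corresponding M2 bytes: M2 = (c1 ⊕ c2) ⊕ M1.
byte 0: ee XOR 48 = a6
byte 1: 16 XOR 54 = 42
byte 2: 0c XOR 54 = 58
byte 3: 83 XOR 50 = d3
byte 4: 3e XOR 2f = 11
byte 5: bd XOR 31 = 8c
byte 6: 43 XOR 20 = 63

a6 42 58 d3 11 8c 63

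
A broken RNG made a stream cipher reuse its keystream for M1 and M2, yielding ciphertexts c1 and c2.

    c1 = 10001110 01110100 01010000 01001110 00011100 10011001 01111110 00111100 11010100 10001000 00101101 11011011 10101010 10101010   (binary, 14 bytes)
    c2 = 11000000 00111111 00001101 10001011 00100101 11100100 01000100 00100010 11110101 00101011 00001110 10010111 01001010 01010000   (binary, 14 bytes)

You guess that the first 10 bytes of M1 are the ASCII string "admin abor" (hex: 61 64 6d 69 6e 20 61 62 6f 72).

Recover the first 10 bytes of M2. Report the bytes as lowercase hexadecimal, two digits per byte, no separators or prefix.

First, c1 ⊕ c2 = (M1 ⊕ K) ⊕ (M2 ⊕ K) = M1 ⊕ M2, so the key drops out. Then M2 = (M1 ⊕ M2) ⊕ M1 over the first 10 bytes.
byte 0: (8e XOR c0) XOR 61 = 4e XOR 61 = 2f
byte 1: (74 XOR 3f) XOR 64 = 4b XOR 64 = 2f
byte 2: (50 XOR 0d) XOR 6d = 5d XOR 6d = 30
byte 3: (4e XOR 8b) XOR 69 = c5 XOR 69 = ac
byte 4: (1c XOR 25) XOR 6e = 39 XOR 6e = 57
byte 5: (99 XOR e4) XOR 20 = 7d XOR 20 = 5d
byte 6: (7e XOR 44) XOR 61 = 3a XOR 61 = 5b
byte 7: (3c XOR 22) XOR 62 = 1e XOR 62 = 7c
byte 8: (d4 XOR f5) XOR 6f = 21 XOR 6f = 4e
byte 9: (88 XOR 2b) XOR 72 = a3 XOR 72 = d1

2f2f30ac575d5b7c4ed1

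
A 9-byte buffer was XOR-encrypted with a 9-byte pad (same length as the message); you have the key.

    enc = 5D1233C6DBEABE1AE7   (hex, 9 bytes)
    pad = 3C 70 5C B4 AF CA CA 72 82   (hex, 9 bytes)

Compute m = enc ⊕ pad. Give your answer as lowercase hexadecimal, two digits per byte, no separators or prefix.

61626f727420746865

XOR is its own inverse, so applying the key byte-wise gives the result directly.
5d XOR 3c = 61
12 XOR 70 = 62
33 XOR 5c = 6f
c6 XOR b4 = 72
db XOR af = 74
ea XOR ca = 20
be XOR ca = 74
1a XOR 72 = 68
e7 XOR 82 = 65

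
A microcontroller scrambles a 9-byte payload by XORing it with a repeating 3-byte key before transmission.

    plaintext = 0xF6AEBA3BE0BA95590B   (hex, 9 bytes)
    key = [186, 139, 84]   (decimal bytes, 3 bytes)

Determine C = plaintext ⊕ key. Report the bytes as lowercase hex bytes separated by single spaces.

4c 25 ee 81 6b ee 2f d2 5f

The 3-byte key repeats, so the effective keystream is ba 8b 54 ba 8b 54 ba 8b 54.
byte 0: f6 ⊕ ba = 4c
byte 1: ae ⊕ 8b = 25
byte 2: ba ⊕ 54 = ee
byte 3: 3b ⊕ ba = 81
byte 4: e0 ⊕ 8b = 6b
byte 5: ba ⊕ 54 = ee
byte 6: 95 ⊕ ba = 2f
byte 7: 59 ⊕ 8b = d2
byte 8: 0b ⊕ 54 = 5f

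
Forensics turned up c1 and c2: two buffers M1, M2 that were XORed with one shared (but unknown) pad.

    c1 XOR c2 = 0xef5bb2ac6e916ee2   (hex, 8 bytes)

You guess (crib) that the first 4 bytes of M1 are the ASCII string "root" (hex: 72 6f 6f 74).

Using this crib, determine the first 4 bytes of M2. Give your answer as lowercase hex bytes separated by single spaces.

9d 34 dd d8

Since c1 ⊕ c2 = M1 ⊕ M2, XORing with the guessed M1 bytes yields the corresponding M2 bytes: M2 = (c1 ⊕ c2) ⊕ M1.
ef ⊕ 72 = 9d
5b ⊕ 6f = 34
b2 ⊕ 6f = dd
ac ⊕ 74 = d8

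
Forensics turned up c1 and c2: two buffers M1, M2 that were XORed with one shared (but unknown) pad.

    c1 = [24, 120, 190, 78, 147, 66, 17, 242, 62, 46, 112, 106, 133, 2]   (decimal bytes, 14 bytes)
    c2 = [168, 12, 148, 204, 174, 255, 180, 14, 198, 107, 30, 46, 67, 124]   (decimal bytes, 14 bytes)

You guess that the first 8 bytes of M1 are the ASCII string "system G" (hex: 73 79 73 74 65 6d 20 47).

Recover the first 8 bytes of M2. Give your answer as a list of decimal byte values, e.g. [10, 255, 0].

[195, 13, 89, 246, 88, 208, 133, 187]

First, c1 ⊕ c2 = (M1 ⊕ K) ⊕ (M2 ⊕ K) = M1 ⊕ M2, so the key drops out. Then M2 = (M1 ⊕ M2) ⊕ M1 over the first 8 bytes.
byte 0: (18 ⊕ a8) ⊕ 73 = b0 ⊕ 73 = c3
byte 1: (78 ⊕ 0c) ⊕ 79 = 74 ⊕ 79 = 0d
byte 2: (be ⊕ 94) ⊕ 73 = 2a ⊕ 73 = 59
byte 3: (4e ⊕ cc) ⊕ 74 = 82 ⊕ 74 = f6
byte 4: (93 ⊕ ae) ⊕ 65 = 3d ⊕ 65 = 58
byte 5: (42 ⊕ ff) ⊕ 6d = bd ⊕ 6d = d0
byte 6: (11 ⊕ b4) ⊕ 20 = a5 ⊕ 20 = 85
byte 7: (f2 ⊕ 0e) ⊕ 47 = fc ⊕ 47 = bb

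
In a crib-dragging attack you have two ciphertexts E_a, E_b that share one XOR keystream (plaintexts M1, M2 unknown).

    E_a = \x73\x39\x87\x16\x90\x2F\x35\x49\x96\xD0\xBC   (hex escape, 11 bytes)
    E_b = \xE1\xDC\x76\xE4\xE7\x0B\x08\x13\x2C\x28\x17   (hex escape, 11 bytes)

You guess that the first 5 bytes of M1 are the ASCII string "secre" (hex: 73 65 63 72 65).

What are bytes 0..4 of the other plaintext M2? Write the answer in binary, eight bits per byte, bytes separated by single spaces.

First, E_a ⊕ E_b = (M1 ⊕ K) ⊕ (M2 ⊕ K) = M1 ⊕ M2, so the key drops out. Then M2 = (M1 ⊕ M2) ⊕ M1 over the first 5 bytes.
byte 0: (73 ^ e1) ^ 73 = 92 ^ 73 = e1
byte 1: (39 ^ dc) ^ 65 = e5 ^ 65 = 80
byte 2: (87 ^ 76) ^ 63 = f1 ^ 63 = 92
byte 3: (16 ^ e4) ^ 72 = f2 ^ 72 = 80
byte 4: (90 ^ e7) ^ 65 = 77 ^ 65 = 12

11100001 10000000 10010010 10000000 00010010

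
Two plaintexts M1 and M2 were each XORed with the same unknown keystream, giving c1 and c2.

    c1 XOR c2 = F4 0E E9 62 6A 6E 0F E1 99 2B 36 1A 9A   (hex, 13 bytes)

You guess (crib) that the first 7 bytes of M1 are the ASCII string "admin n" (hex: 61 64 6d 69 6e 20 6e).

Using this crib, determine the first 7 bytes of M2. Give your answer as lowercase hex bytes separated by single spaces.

Since c1 ⊕ c2 = M1 ⊕ M2, XORing with the guessed M1 bytes yields the corresponding M2 bytes: M2 = (c1 ⊕ c2) ⊕ M1.
byte 0: 244 ⊕  97 = 149
byte 1:  14 ⊕ 100 = 106
byte 2: 233 ⊕ 109 = 132
byte 3:  98 ⊕ 105 =  11
byte 4: 106 ⊕ 110 =   4
byte 5: 110 ⊕  32 =  78
byte 6:  15 ⊕ 110 =  97

95 6a 84 0b 04 4e 61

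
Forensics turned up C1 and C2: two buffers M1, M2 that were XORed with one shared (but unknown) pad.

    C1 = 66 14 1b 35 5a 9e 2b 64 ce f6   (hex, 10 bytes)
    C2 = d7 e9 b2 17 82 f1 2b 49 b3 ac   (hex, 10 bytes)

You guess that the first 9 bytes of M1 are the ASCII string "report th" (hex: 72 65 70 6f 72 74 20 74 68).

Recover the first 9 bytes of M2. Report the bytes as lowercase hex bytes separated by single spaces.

c3 98 d9 4d aa 1b 20 59 15

First, C1 ⊕ C2 = (M1 ⊕ K) ⊕ (M2 ⊕ K) = M1 ⊕ M2, so the key drops out. Then M2 = (M1 ⊕ M2) ⊕ M1 over the first 9 bytes.
byte 0: (66 XOR d7) XOR 72 = b1 XOR 72 = c3
byte 1: (14 XOR e9) XOR 65 = fd XOR 65 = 98
byte 2: (1b XOR b2) XOR 70 = a9 XOR 70 = d9
byte 3: (35 XOR 17) XOR 6f = 22 XOR 6f = 4d
byte 4: (5a XOR 82) XOR 72 = d8 XOR 72 = aa
byte 5: (9e XOR f1) XOR 74 = 6f XOR 74 = 1b
byte 6: (2b XOR 2b) XOR 20 = 00 XOR 20 = 20
byte 7: (64 XOR 49) XOR 74 = 2d XOR 74 = 59
byte 8: (ce XOR b3) XOR 68 = 7d XOR 68 = 15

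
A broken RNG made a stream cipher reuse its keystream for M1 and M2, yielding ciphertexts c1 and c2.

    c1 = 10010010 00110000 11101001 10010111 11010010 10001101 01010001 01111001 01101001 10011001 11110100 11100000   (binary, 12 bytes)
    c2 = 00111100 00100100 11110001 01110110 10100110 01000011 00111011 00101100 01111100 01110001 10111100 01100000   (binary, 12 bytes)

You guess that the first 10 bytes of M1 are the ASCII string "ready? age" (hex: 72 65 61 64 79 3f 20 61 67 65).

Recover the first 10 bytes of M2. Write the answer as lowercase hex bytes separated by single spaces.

First, c1 ⊕ c2 = (M1 ⊕ K) ⊕ (M2 ⊕ K) = M1 ⊕ M2, so the key drops out. Then M2 = (M1 ⊕ M2) ⊕ M1 over the first 10 bytes.
byte 0: (92 ⊕ 3c) ⊕ 72 = ae ⊕ 72 = dc
byte 1: (30 ⊕ 24) ⊕ 65 = 14 ⊕ 65 = 71
byte 2: (e9 ⊕ f1) ⊕ 61 = 18 ⊕ 61 = 79
byte 3: (97 ⊕ 76) ⊕ 64 = e1 ⊕ 64 = 85
byte 4: (d2 ⊕ a6) ⊕ 79 = 74 ⊕ 79 = 0d
byte 5: (8d ⊕ 43) ⊕ 3f = ce ⊕ 3f = f1
byte 6: (51 ⊕ 3b) ⊕ 20 = 6a ⊕ 20 = 4a
byte 7: (79 ⊕ 2c) ⊕ 61 = 55 ⊕ 61 = 34
byte 8: (69 ⊕ 7c) ⊕ 67 = 15 ⊕ 67 = 72
byte 9: (99 ⊕ 71) ⊕ 65 = e8 ⊕ 65 = 8d

dc 71 79 85 0d f1 4a 34 72 8d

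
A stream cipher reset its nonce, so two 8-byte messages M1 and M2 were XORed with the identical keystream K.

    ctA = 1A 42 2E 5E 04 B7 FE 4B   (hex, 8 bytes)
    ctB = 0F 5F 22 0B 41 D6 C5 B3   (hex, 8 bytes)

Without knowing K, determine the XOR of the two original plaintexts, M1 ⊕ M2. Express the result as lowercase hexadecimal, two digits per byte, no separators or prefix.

ctA ⊕ ctB = (M1 ⊕ K) ⊕ (M2 ⊕ K) = M1 ⊕ M2 — the shared key cancels under XOR.
1a xor 0f = 15
42 xor 5f = 1d
2e xor 22 = 0c
5e xor 0b = 55
04 xor 41 = 45
b7 xor d6 = 61
fe xor c5 = 3b
4b xor b3 = f8

151d0c5545613bf8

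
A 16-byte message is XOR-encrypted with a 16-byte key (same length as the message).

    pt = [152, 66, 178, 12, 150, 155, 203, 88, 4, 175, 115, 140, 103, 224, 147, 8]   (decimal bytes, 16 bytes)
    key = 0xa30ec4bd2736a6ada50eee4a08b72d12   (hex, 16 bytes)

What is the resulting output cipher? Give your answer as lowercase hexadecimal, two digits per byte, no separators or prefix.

XOR is its own inverse, so applying the key byte-wise gives the result directly.
byte 0: 10011000 XOR 10100011 = 00111011
byte 1: 01000010 XOR 00001110 = 01001100
byte 2: 10110010 XOR 11000100 = 01110110
byte 3: 00001100 XOR 10111101 = 10110001
byte 4: 10010110 XOR 00100111 = 10110001
byte 5: 10011011 XOR 00110110 = 10101101
byte 6: 11001011 XOR 10100110 = 01101101
byte 7: 01011000 XOR 10101101 = 11110101
byte 8: 00000100 XOR 10100101 = 10100001
byte 9: 10101111 XOR 00001110 = 10100001
byte 10: 01110011 XOR 11101110 = 10011101
byte 11: 10001100 XOR 01001010 = 11000110
byte 12: 01100111 XOR 00001000 = 01101111
byte 13: 11100000 XOR 10110111 = 01010111
byte 14: 10010011 XOR 00101101 = 10111110
byte 15: 00001000 XOR 00010010 = 00011010

3b4c76b1b1ad6df5a1a19dc66f57be1a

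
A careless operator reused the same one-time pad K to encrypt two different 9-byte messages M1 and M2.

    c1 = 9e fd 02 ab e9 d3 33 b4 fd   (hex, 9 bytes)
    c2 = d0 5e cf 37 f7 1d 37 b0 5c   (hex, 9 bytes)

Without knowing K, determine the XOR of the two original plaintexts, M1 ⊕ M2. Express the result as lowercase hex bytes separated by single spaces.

c1 ⊕ c2 = (M1 ⊕ K) ⊕ (M2 ⊕ K) = M1 ⊕ M2 — the shared key cancels under XOR.
9e xor d0 = 4e
fd xor 5e = a3
02 xor cf = cd
ab xor 37 = 9c
e9 xor f7 = 1e
d3 xor 1d = ce
33 xor 37 = 04
b4 xor b0 = 04
fd xor 5c = a1

4e a3 cd 9c 1e ce 04 04 a1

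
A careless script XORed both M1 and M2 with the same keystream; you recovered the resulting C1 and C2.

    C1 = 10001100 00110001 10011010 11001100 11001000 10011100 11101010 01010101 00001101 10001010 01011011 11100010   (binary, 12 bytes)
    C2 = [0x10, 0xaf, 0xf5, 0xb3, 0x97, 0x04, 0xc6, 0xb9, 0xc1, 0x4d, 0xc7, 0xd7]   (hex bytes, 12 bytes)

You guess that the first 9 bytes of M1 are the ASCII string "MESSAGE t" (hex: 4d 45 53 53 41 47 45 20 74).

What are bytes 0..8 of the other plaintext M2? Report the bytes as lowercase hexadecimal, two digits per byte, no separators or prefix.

First, C1 ⊕ C2 = (M1 ⊕ K) ⊕ (M2 ⊕ K) = M1 ⊕ M2, so the key drops out. Then M2 = (M1 ⊕ M2) ⊕ M1 over the first 9 bytes.
byte 0: (8c xor 10) xor 4d = 9c xor 4d = d1
byte 1: (31 xor af) xor 45 = 9e xor 45 = db
byte 2: (9a xor f5) xor 53 = 6f xor 53 = 3c
byte 3: (cc xor b3) xor 53 = 7f xor 53 = 2c
byte 4: (c8 xor 97) xor 41 = 5f xor 41 = 1e
byte 5: (9c xor 04) xor 47 = 98 xor 47 = df
byte 6: (ea xor c6) xor 45 = 2c xor 45 = 69
byte 7: (55 xor b9) xor 20 = ec xor 20 = cc
byte 8: (0d xor c1) xor 74 = cc xor 74 = b8

d1db3c2c1edf69ccb8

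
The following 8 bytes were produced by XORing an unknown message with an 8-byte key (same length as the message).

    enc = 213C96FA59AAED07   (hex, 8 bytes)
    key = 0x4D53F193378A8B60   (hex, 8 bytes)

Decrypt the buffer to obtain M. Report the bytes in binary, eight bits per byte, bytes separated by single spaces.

21 xor 4d = 6c
3c xor 53 = 6f
96 xor f1 = 67
fa xor 93 = 69
59 xor 37 = 6e
aa xor 8a = 20
ed xor 8b = 66
07 xor 60 = 67

01101100 01101111 01100111 01101001 01101110 00100000 01100110 01100111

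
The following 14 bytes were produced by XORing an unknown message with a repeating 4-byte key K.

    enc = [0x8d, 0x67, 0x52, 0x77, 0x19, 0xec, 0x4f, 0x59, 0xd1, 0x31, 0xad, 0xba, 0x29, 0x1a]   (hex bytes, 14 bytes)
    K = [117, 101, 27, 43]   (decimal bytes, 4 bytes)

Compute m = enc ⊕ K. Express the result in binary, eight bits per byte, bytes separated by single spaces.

The 4-byte key repeats, so the effective keystream is 75 65 1b 2b 75 65 1b 2b 75 65 1b 2b 75 65.
byte 0: 10001101 XOR 01110101 = 11111000
byte 1: 01100111 XOR 01100101 = 00000010
byte 2: 01010010 XOR 00011011 = 01001001
byte 3: 01110111 XOR 00101011 = 01011100
byte 4: 00011001 XOR 01110101 = 01101100
byte 5: 11101100 XOR 01100101 = 10001001
byte 6: 01001111 XOR 00011011 = 01010100
byte 7: 01011001 XOR 00101011 = 01110010
byte 8: 11010001 XOR 01110101 = 10100100
byte 9: 00110001 XOR 01100101 = 01010100
byte 10: 10101101 XOR 00011011 = 10110110
byte 11: 10111010 XOR 00101011 = 10010001
byte 12: 00101001 XOR 01110101 = 01011100
byte 13: 00011010 XOR 01100101 = 01111111

11111000 00000010 01001001 01011100 01101100 10001001 01010100 01110010 10100100 01010100 10110110 10010001 01011100 01111111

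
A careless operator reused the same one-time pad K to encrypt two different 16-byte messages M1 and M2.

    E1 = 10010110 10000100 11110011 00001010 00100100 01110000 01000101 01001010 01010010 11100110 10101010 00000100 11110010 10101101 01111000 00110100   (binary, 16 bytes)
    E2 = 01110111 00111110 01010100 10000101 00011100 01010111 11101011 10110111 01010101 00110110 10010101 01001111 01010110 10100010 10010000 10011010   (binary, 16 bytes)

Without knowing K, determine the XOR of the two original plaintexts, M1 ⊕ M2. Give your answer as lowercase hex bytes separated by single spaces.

e1 ba a7 8f 38 27 ae fd 07 d0 3f 4b a4 0f e8 ae

E1 ⊕ E2 = (M1 ⊕ K) ⊕ (M2 ⊕ K) = M1 ⊕ M2 — the shared key cancels under XOR.
10010110 XOR 01110111 = 11100001
10000100 XOR 00111110 = 10111010
11110011 XOR 01010100 = 10100111
00001010 XOR 10000101 = 10001111
00100100 XOR 00011100 = 00111000
01110000 XOR 01010111 = 00100111
01000101 XOR 11101011 = 10101110
01001010 XOR 10110111 = 11111101
01010010 XOR 01010101 = 00000111
11100110 XOR 00110110 = 11010000
10101010 XOR 10010101 = 00111111
00000100 XOR 01001111 = 01001011
11110010 XOR 01010110 = 10100100
10101101 XOR 10100010 = 00001111
01111000 XOR 10010000 = 11101000
00110100 XOR 10011010 = 10101110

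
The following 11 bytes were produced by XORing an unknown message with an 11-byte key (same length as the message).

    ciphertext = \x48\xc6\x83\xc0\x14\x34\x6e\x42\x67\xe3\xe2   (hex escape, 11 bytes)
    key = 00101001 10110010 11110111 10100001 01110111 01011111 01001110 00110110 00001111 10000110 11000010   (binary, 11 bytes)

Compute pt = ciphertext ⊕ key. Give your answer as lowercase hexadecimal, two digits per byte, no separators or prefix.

XOR is its own inverse, so applying the key byte-wise gives the result directly.
48 ⊕ 29 = 61
c6 ⊕ b2 = 74
83 ⊕ f7 = 74
c0 ⊕ a1 = 61
14 ⊕ 77 = 63
34 ⊕ 5f = 6b
6e ⊕ 4e = 20
42 ⊕ 36 = 74
67 ⊕ 0f = 68
e3 ⊕ 86 = 65
e2 ⊕ c2 = 20

61747461636b2074686520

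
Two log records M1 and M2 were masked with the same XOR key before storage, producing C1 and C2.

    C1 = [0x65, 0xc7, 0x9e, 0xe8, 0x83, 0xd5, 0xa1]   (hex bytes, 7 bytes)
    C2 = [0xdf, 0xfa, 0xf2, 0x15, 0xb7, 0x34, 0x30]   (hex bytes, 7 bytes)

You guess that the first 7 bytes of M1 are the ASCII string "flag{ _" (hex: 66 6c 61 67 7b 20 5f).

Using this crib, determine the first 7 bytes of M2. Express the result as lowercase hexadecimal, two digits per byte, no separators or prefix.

dc510d9a4fc1ce

First, C1 ⊕ C2 = (M1 ⊕ K) ⊕ (M2 ⊕ K) = M1 ⊕ M2, so the key drops out. Then M2 = (M1 ⊕ M2) ⊕ M1 over the first 7 bytes.
byte 0: (65 ⊕ df) ⊕ 66 = ba ⊕ 66 = dc
byte 1: (c7 ⊕ fa) ⊕ 6c = 3d ⊕ 6c = 51
byte 2: (9e ⊕ f2) ⊕ 61 = 6c ⊕ 61 = 0d
byte 3: (e8 ⊕ 15) ⊕ 67 = fd ⊕ 67 = 9a
byte 4: (83 ⊕ b7) ⊕ 7b = 34 ⊕ 7b = 4f
byte 5: (d5 ⊕ 34) ⊕ 20 = e1 ⊕ 20 = c1
byte 6: (a1 ⊕ 30) ⊕ 5f = 91 ⊕ 5f = ce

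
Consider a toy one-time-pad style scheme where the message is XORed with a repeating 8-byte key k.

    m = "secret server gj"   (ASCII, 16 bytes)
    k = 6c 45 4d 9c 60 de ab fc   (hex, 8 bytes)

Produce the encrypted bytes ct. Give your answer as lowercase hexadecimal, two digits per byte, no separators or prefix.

The 8-byte key repeats, so the effective keystream is 6c 45 4d 9c 60 de ab fc 6c 45 4d 9c 60 de ab fc.
byte 0: 73 ⊕ 6c = 1f
byte 1: 65 ⊕ 45 = 20
byte 2: 63 ⊕ 4d = 2e
byte 3: 72 ⊕ 9c = ee
byte 4: 65 ⊕ 60 = 05
byte 5: 74 ⊕ de = aa
byte 6: 20 ⊕ ab = 8b
byte 7: 73 ⊕ fc = 8f
byte 8: 65 ⊕ 6c = 09
byte 9: 72 ⊕ 45 = 37
byte 10: 76 ⊕ 4d = 3b
byte 11: 65 ⊕ 9c = f9
byte 12: 72 ⊕ 60 = 12
byte 13: 20 ⊕ de = fe
byte 14: 67 ⊕ ab = cc
byte 15: 6a ⊕ fc = 96

1f202eee05aa8b8f09373bf912fecc96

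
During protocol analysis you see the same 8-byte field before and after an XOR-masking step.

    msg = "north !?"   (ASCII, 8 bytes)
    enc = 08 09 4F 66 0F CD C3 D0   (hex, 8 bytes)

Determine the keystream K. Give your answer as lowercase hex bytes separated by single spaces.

Since enc = msg ⊕ K, XORing both sides with msg gives K = msg ⊕ enc.
byte 0: 110 xor   8 = 102
byte 1: 111 xor   9 = 102
byte 2: 114 xor  79 =  61
byte 3: 116 xor 102 =  18
byte 4: 104 xor  15 = 103
byte 5:  32 xor 205 = 237
byte 6:  33 xor 195 = 226
byte 7:  63 xor 208 = 239

66 66 3d 12 67 ed e2 ef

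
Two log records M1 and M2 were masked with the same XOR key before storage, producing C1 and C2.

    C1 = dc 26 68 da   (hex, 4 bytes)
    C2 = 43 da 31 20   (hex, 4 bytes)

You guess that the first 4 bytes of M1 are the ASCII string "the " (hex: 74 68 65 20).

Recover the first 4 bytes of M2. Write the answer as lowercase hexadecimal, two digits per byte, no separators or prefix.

eb943cda

First, C1 ⊕ C2 = (M1 ⊕ K) ⊕ (M2 ⊕ K) = M1 ⊕ M2, so the key drops out. Then M2 = (M1 ⊕ M2) ⊕ M1 over the first 4 bytes.
byte 0: (dc XOR 43) XOR 74 = 9f XOR 74 = eb
byte 1: (26 XOR da) XOR 68 = fc XOR 68 = 94
byte 2: (68 XOR 31) XOR 65 = 59 XOR 65 = 3c
byte 3: (da XOR 20) XOR 20 = fa XOR 20 = da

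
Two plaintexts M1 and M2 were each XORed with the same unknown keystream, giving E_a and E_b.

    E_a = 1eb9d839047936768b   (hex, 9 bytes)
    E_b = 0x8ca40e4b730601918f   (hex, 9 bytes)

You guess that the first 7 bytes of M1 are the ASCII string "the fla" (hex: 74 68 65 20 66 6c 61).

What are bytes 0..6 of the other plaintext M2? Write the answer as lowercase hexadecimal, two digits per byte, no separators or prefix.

e675b352111356

First, E_a ⊕ E_b = (M1 ⊕ K) ⊕ (M2 ⊕ K) = M1 ⊕ M2, so the key drops out. Then M2 = (M1 ⊕ M2) ⊕ M1 over the first 7 bytes.
byte 0: (1e ^ 8c) ^ 74 = 92 ^ 74 = e6
byte 1: (b9 ^ a4) ^ 68 = 1d ^ 68 = 75
byte 2: (d8 ^ 0e) ^ 65 = d6 ^ 65 = b3
byte 3: (39 ^ 4b) ^ 20 = 72 ^ 20 = 52
byte 4: (04 ^ 73) ^ 66 = 77 ^ 66 = 11
byte 5: (79 ^ 06) ^ 6c = 7f ^ 6c = 13
byte 6: (36 ^ 01) ^ 61 = 37 ^ 61 = 56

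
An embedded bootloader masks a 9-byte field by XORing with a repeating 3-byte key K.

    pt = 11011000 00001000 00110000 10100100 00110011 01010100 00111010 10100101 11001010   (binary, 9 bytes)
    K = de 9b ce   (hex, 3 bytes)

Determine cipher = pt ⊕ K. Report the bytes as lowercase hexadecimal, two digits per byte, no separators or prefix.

0693fe7aa89ae43e04

The 3-byte key repeats, so the effective keystream is de 9b ce de 9b ce de 9b ce.
byte 0: d8 ⊕ de = 06
byte 1: 08 ⊕ 9b = 93
byte 2: 30 ⊕ ce = fe
byte 3: a4 ⊕ de = 7a
byte 4: 33 ⊕ 9b = a8
byte 5: 54 ⊕ ce = 9a
byte 6: 3a ⊕ de = e4
byte 7: a5 ⊕ 9b = 3e
byte 8: ca ⊕ ce = 04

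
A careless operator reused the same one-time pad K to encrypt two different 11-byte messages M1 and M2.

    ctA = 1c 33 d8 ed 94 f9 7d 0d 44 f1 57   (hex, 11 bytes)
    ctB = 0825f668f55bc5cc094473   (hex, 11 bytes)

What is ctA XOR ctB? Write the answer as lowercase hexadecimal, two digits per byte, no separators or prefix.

ctA ⊕ ctB = (M1 ⊕ K) ⊕ (M2 ⊕ K) = M1 ⊕ M2 — the shared key cancels under XOR.
1c xor 08 = 14
33 xor 25 = 16
d8 xor f6 = 2e
ed xor 68 = 85
94 xor f5 = 61
f9 xor 5b = a2
7d xor c5 = b8
0d xor cc = c1
44 xor 09 = 4d
f1 xor 44 = b5
57 xor 73 = 24

14162e8561a2b8c14db524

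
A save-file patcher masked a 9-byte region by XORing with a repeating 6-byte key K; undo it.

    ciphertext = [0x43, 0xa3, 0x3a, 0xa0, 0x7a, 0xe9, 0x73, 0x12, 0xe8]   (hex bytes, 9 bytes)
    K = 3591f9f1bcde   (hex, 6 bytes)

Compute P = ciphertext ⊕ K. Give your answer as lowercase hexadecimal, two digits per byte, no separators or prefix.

The 6-byte key repeats, so the effective keystream is 35 91 f9 f1 bc de 35 91 f9.
byte 0: 01000011 XOR 00110101 = 01110110
byte 1: 10100011 XOR 10010001 = 00110010
byte 2: 00111010 XOR 11111001 = 11000011
byte 3: 10100000 XOR 11110001 = 01010001
byte 4: 01111010 XOR 10111100 = 11000110
byte 5: 11101001 XOR 11011110 = 00110111
byte 6: 01110011 XOR 00110101 = 01000110
byte 7: 00010010 XOR 10010001 = 10000011
byte 8: 11101000 XOR 11111001 = 00010001

7632c351c637468311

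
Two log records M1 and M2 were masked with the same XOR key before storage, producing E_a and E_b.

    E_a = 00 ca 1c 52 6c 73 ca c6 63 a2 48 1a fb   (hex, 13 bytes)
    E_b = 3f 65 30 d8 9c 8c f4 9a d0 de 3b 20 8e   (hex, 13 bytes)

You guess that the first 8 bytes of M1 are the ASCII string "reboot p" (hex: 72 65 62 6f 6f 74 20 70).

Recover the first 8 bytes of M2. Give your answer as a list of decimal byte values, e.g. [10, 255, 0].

[77, 202, 78, 229, 159, 139, 30, 44]

First, E_a ⊕ E_b = (M1 ⊕ K) ⊕ (M2 ⊕ K) = M1 ⊕ M2, so the key drops out. Then M2 = (M1 ⊕ M2) ⊕ M1 over the first 8 bytes.
byte 0: (00 XOR 3f) XOR 72 = 3f XOR 72 = 4d
byte 1: (ca XOR 65) XOR 65 = af XOR 65 = ca
byte 2: (1c XOR 30) XOR 62 = 2c XOR 62 = 4e
byte 3: (52 XOR d8) XOR 6f = 8a XOR 6f = e5
byte 4: (6c XOR 9c) XOR 6f = f0 XOR 6f = 9f
byte 5: (73 XOR 8c) XOR 74 = ff XOR 74 = 8b
byte 6: (ca XOR f4) XOR 20 = 3e XOR 20 = 1e
byte 7: (c6 XOR 9a) XOR 70 = 5c XOR 70 = 2c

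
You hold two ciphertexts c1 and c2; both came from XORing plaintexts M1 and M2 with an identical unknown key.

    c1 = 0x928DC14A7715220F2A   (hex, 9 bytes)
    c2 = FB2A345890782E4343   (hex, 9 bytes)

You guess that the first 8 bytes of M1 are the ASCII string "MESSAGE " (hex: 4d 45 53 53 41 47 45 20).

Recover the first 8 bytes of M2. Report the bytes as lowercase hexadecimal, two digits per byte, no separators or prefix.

24e2a641a62a496c

First, c1 ⊕ c2 = (M1 ⊕ K) ⊕ (M2 ⊕ K) = M1 ⊕ M2, so the key drops out. Then M2 = (M1 ⊕ M2) ⊕ M1 over the first 8 bytes.
byte 0: (92 ⊕ fb) ⊕ 4d = 69 ⊕ 4d = 24
byte 1: (8d ⊕ 2a) ⊕ 45 = a7 ⊕ 45 = e2
byte 2: (c1 ⊕ 34) ⊕ 53 = f5 ⊕ 53 = a6
byte 3: (4a ⊕ 58) ⊕ 53 = 12 ⊕ 53 = 41
byte 4: (77 ⊕ 90) ⊕ 41 = e7 ⊕ 41 = a6
byte 5: (15 ⊕ 78) ⊕ 47 = 6d ⊕ 47 = 2a
byte 6: (22 ⊕ 2e) ⊕ 45 = 0c ⊕ 45 = 49
byte 7: (0f ⊕ 43) ⊕ 20 = 4c ⊕ 20 = 6c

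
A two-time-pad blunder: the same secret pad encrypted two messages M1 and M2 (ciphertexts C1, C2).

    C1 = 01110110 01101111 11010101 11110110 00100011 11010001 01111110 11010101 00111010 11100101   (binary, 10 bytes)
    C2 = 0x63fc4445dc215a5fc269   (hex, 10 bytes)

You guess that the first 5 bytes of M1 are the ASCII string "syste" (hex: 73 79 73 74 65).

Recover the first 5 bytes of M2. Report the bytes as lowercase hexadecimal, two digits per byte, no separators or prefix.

First, C1 ⊕ C2 = (M1 ⊕ K) ⊕ (M2 ⊕ K) = M1 ⊕ M2, so the key drops out. Then M2 = (M1 ⊕ M2) ⊕ M1 over the first 5 bytes.
byte 0: (76 XOR 63) XOR 73 = 15 XOR 73 = 66
byte 1: (6f XOR fc) XOR 79 = 93 XOR 79 = ea
byte 2: (d5 XOR 44) XOR 73 = 91 XOR 73 = e2
byte 3: (f6 XOR 45) XOR 74 = b3 XOR 74 = c7
byte 4: (23 XOR dc) XOR 65 = ff XOR 65 = 9a

66eae2c79a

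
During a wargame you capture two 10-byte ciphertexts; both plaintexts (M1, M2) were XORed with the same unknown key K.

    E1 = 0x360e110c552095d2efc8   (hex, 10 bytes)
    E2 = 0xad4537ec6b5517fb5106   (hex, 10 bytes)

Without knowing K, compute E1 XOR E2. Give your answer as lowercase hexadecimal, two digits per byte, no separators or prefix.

9b4b26e03e758229bece

E1 ⊕ E2 = (M1 ⊕ K) ⊕ (M2 ⊕ K) = M1 ⊕ M2 — the shared key cancels under XOR.
36 xor ad = 9b
0e xor 45 = 4b
11 xor 37 = 26
0c xor ec = e0
55 xor 6b = 3e
20 xor 55 = 75
95 xor 17 = 82
d2 xor fb = 29
ef xor 51 = be
c8 xor 06 = ce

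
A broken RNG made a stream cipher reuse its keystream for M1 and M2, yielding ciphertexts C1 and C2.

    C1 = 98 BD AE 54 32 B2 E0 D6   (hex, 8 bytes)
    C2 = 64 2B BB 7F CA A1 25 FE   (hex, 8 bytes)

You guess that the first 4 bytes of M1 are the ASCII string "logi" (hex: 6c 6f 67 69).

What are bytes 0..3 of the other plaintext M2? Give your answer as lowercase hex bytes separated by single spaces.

90 f9 72 42

First, C1 ⊕ C2 = (M1 ⊕ K) ⊕ (M2 ⊕ K) = M1 ⊕ M2, so the key drops out. Then M2 = (M1 ⊕ M2) ⊕ M1 over the first 4 bytes.
byte 0: (98 xor 64) xor 6c = fc xor 6c = 90
byte 1: (bd xor 2b) xor 6f = 96 xor 6f = f9
byte 2: (ae xor bb) xor 67 = 15 xor 67 = 72
byte 3: (54 xor 7f) xor 69 = 2b xor 69 = 42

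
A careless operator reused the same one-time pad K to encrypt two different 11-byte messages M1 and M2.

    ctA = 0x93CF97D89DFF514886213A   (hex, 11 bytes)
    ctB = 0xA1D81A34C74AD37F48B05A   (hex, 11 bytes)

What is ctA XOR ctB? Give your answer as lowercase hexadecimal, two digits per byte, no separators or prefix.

ctA ⊕ ctB = (M1 ⊕ K) ⊕ (M2 ⊕ K) = M1 ⊕ M2 — the shared key cancels under XOR.
93 xor a1 = 32
cf xor d8 = 17
97 xor 1a = 8d
d8 xor 34 = ec
9d xor c7 = 5a
ff xor 4a = b5
51 xor d3 = 82
48 xor 7f = 37
86 xor 48 = ce
21 xor b0 = 91
3a xor 5a = 60

32178dec5ab58237ce9160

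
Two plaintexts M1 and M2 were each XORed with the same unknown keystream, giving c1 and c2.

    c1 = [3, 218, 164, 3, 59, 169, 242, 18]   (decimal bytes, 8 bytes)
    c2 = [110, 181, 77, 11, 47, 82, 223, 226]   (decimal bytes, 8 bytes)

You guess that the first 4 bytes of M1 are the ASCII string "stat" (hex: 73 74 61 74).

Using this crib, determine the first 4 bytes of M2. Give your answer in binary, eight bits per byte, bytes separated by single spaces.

First, c1 ⊕ c2 = (M1 ⊕ K) ⊕ (M2 ⊕ K) = M1 ⊕ M2, so the key drops out. Then M2 = (M1 ⊕ M2) ⊕ M1 over the first 4 bytes.
byte 0: (03 xor 6e) xor 73 = 6d xor 73 = 1e
byte 1: (da xor b5) xor 74 = 6f xor 74 = 1b
byte 2: (a4 xor 4d) xor 61 = e9 xor 61 = 88
byte 3: (03 xor 0b) xor 74 = 08 xor 74 = 7c

00011110 00011011 10001000 01111100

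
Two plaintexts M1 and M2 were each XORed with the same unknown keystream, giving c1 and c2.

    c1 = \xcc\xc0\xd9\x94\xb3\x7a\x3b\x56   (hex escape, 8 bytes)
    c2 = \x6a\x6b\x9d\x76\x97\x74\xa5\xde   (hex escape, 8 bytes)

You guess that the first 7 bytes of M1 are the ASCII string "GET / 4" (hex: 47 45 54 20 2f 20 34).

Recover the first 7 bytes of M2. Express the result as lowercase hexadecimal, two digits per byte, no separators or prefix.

e1ee10c20b2eaa

First, c1 ⊕ c2 = (M1 ⊕ K) ⊕ (M2 ⊕ K) = M1 ⊕ M2, so the key drops out. Then M2 = (M1 ⊕ M2) ⊕ M1 over the first 7 bytes.
byte 0: (cc XOR 6a) XOR 47 = a6 XOR 47 = e1
byte 1: (c0 XOR 6b) XOR 45 = ab XOR 45 = ee
byte 2: (d9 XOR 9d) XOR 54 = 44 XOR 54 = 10
byte 3: (94 XOR 76) XOR 20 = e2 XOR 20 = c2
byte 4: (b3 XOR 97) XOR 2f = 24 XOR 2f = 0b
byte 5: (7a XOR 74) XOR 20 = 0e XOR 20 = 2e
byte 6: (3b XOR a5) XOR 34 = 9e XOR 34 = aa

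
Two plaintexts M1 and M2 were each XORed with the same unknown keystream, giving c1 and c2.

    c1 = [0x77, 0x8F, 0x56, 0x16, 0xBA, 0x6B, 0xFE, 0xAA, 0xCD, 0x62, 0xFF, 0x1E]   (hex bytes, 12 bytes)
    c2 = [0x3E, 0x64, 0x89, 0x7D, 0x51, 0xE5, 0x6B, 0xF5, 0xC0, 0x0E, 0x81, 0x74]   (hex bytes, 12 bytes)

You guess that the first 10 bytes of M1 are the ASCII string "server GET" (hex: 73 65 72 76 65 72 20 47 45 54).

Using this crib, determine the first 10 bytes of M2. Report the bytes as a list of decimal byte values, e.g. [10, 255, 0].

[58, 142, 173, 29, 142, 252, 181, 24, 72, 56]

First, c1 ⊕ c2 = (M1 ⊕ K) ⊕ (M2 ⊕ K) = M1 ⊕ M2, so the key drops out. Then M2 = (M1 ⊕ M2) ⊕ M1 over the first 10 bytes.
byte 0: (77 ⊕ 3e) ⊕ 73 = 49 ⊕ 73 = 3a
byte 1: (8f ⊕ 64) ⊕ 65 = eb ⊕ 65 = 8e
byte 2: (56 ⊕ 89) ⊕ 72 = df ⊕ 72 = ad
byte 3: (16 ⊕ 7d) ⊕ 76 = 6b ⊕ 76 = 1d
byte 4: (ba ⊕ 51) ⊕ 65 = eb ⊕ 65 = 8e
byte 5: (6b ⊕ e5) ⊕ 72 = 8e ⊕ 72 = fc
byte 6: (fe ⊕ 6b) ⊕ 20 = 95 ⊕ 20 = b5
byte 7: (aa ⊕ f5) ⊕ 47 = 5f ⊕ 47 = 18
byte 8: (cd ⊕ c0) ⊕ 45 = 0d ⊕ 45 = 48
byte 9: (62 ⊕ 0e) ⊕ 54 = 6c ⊕ 54 = 38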